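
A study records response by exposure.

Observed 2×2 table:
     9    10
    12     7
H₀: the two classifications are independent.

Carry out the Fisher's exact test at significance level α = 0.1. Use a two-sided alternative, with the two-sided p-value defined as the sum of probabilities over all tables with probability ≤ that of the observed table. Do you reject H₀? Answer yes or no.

reject H₀: no

Margins: r₁=19, r₂=19, c₁=21, c₂=17, n=38
p_obs = C(19,9)·C(19,12)/C(38,21); sum pmf over tables with pmf ≤ p_obs
p-value (two-sided) = 0.51481
At α=0.1: p ≥ α → fail to reject H₀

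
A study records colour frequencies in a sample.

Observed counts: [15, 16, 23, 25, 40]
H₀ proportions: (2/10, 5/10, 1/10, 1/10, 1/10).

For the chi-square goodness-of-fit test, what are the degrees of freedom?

df = k − 1 = 5 − 1 = 4

degrees of freedom = 4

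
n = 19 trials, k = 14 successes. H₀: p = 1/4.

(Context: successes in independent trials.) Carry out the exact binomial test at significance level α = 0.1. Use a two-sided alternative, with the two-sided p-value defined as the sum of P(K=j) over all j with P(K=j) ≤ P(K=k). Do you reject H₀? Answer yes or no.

Exact binomial: n=19, k=14, p₀=1/4=0.2500
P(X=j) = C(n,j)·p₀^j·(1−p₀)^(n−j); p = Σ P(X=j) over j with P(X=j) ≤ P(X=14)
p-value (two-sided) = 0.00001
At α=0.1: p < α → reject H₀

reject H₀: yes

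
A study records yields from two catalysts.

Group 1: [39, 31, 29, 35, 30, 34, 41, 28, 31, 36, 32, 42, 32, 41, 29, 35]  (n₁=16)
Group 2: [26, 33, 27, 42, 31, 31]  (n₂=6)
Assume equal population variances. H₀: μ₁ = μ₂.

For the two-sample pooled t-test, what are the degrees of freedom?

df = n₁ + n₂ − 2 = 16 + 6 − 2 = 20

degrees of freedom = 20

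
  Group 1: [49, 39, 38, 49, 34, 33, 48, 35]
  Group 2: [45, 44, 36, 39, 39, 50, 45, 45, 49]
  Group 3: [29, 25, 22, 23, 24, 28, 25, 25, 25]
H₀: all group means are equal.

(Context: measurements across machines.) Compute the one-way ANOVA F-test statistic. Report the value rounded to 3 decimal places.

Group means [40.62, 43.56, 25.11], grand mean 36.269
SSB = Σnᵢ(x̄ᵢ−x̄)² = 1750.129; SSW = ΣΣ(x−x̄ᵢ)² = 552.986
MSB = 1750.129/2 = 875.0646; MSW = 552.986/23 = 24.0429
F = MSB/MSW = 36.3960
df = (2, 23)

test statistic = 36.396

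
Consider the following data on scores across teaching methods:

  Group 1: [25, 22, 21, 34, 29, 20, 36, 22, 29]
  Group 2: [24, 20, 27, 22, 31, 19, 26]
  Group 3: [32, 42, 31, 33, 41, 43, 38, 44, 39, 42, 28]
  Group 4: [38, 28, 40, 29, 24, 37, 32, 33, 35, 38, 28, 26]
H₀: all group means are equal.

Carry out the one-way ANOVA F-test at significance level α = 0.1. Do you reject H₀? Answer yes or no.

reject H₀: yes

Group means [26.44, 24.14, 37.55, 32.33], grand mean 30.974
SSB = Σnᵢ(x̄ᵢ−x̄)² = 1008.501; SSW = ΣΣ(x−x̄ᵢ)² = 1002.473
MSB = 1008.501/3 = 336.1670; MSW = 1002.473/35 = 28.6421
F = MSB/MSW = 11.7368
df = (3, 35)
p-value (upper-tail) = 0.00002
At α=0.1: p < α → reject H₀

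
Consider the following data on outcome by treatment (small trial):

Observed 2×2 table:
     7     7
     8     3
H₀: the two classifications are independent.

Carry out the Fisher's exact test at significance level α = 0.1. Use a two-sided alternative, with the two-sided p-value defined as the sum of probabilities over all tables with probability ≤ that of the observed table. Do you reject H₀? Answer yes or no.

reject H₀: no

Margins: r₁=14, r₂=11, c₁=15, c₂=10, n=25
p_obs = C(14,7)·C(11,8)/C(25,15); sum pmf over tables with pmf ≤ p_obs
p-value (two-sided) = 0.41387
At α=0.1: p ≥ α → fail to reject H₀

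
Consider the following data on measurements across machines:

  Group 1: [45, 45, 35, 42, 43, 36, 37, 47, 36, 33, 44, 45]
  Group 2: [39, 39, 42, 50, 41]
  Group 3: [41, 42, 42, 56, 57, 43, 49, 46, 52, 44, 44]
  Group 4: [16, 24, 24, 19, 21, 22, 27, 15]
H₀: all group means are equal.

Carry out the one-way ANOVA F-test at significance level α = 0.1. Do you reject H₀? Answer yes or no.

Group means [40.67, 42.20, 46.91, 21.00], grand mean 38.417
SSB = Σnᵢ(x̄ᵢ−x̄)² = 3352.374; SSW = ΣΣ(x−x̄ᵢ)² = 796.376
MSB = 3352.374/3 = 1117.4581; MSW = 796.376/32 = 24.8867
F = MSB/MSW = 44.9017
df = (3, 32)
p-value (upper-tail) = 0.00000
At α=0.1: p < α → reject H₀

reject H₀: yes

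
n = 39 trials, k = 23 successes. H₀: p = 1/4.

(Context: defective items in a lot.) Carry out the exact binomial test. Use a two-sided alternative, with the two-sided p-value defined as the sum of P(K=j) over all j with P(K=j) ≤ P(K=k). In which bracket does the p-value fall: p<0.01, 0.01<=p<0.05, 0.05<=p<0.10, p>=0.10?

p-value bracket: p<0.01

Exact binomial: n=39, k=23, p₀=1/4=0.2500
P(X=j) = C(n,j)·p₀^j·(1−p₀)^(n−j); p = Σ P(X=j) over j with P(X=j) ≤ P(X=23)
p-value (two-sided) = 0.00001
→ bracket: p<0.01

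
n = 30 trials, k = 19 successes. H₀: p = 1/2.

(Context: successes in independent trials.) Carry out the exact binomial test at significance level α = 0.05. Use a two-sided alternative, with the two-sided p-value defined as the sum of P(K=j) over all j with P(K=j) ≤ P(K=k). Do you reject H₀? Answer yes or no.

reject H₀: no

Exact binomial: n=30, k=19, p₀=1/2=0.5000
P(X=j) = C(n,j)·p₀^j·(1−p₀)^(n−j); p = Σ P(X=j) over j with P(X=j) ≤ P(X=19)
p-value (two-sided) = 0.20049
At α=0.05: p ≥ α → fail to reject H₀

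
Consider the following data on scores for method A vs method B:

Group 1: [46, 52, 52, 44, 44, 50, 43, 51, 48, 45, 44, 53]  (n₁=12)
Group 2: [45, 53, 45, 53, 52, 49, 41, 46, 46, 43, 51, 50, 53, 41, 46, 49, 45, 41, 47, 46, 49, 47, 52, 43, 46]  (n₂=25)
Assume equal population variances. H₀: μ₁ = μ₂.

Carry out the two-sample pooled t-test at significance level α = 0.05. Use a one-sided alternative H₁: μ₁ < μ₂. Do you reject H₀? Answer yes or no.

x̄₁=47.667, s₁=3.750, n₁=12
x̄₂=47.160, s₂=3.826, n₂=25
s_p² = [11·3.750² + 24·3.826²]/35 = 14.4579
SE = √(s_p²·(1/12+1/25)) = 1.3353
t = (47.667−47.160)/1.3353 = 0.3794
df = 35
p-value (one-sided, H₁ less) = 0.64667
At α=0.05: p ≥ α → fail to reject H₀

reject H₀: no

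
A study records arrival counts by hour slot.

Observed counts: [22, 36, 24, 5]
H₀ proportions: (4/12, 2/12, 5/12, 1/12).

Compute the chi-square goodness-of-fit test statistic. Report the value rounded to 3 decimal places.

test statistic = 38.407

n = 87; E_i = n·p_i = [29.00, 14.50, 36.25, 7.25]
χ² = (22−29.00)²/29.00 + (36−14.50)²/14.50 + (24−36.25)²/36.25 + (5−7.25)²/7.25 = 38.4069
df = 3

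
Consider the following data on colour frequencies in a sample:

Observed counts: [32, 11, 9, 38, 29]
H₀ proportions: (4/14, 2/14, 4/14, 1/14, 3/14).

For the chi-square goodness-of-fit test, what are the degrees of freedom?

df = k − 1 = 5 − 1 = 4

degrees of freedom = 4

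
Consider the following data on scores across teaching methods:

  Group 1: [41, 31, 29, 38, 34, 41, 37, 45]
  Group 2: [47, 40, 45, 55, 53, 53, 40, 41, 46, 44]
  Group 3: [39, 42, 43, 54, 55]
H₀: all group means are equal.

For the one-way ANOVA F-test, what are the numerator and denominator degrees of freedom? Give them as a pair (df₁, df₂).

k = 3 groups, N = 23 total
df = (k−1, N−k) = (3−1, 23−3) = (2, 20)

degrees of freedom = [2, 20]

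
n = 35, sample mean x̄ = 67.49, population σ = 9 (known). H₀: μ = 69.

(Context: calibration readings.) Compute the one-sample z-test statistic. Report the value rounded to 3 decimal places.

SE = σ/√n = 9/√35 = 1.5213
z = (x̄−μ₀)/SE = (67.49−69)/1.5213 = -0.9926

test statistic = -0.993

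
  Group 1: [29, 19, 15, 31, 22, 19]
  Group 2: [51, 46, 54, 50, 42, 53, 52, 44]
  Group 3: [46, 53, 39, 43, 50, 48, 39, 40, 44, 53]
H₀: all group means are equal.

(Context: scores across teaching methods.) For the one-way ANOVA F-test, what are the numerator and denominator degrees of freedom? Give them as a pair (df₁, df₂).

degrees of freedom = [2, 21]

k = 3 groups, N = 24 total
df = (k−1, N−k) = (3−1, 24−3) = (2, 21)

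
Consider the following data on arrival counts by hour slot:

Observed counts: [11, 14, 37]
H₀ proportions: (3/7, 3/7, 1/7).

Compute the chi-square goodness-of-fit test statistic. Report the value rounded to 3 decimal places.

n = 62; E_i = n·p_i = [26.57, 26.57, 8.86]
χ² = (11−26.57)²/26.57 + (14−26.57)²/26.57 + (37−8.86)²/8.86 = 104.4946
df = 2

test statistic = 104.495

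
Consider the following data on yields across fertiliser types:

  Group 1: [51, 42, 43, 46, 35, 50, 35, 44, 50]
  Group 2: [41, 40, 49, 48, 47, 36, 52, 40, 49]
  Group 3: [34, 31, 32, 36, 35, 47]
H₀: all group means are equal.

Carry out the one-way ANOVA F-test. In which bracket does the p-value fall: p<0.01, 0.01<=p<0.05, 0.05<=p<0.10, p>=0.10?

p-value bracket: 0.01<=p<0.05

Group means [44.00, 44.67, 35.83], grand mean 42.208
SSB = Σnᵢ(x̄ᵢ−x̄)² = 327.125; SSW = ΣΣ(x−x̄ᵢ)² = 698.833
MSB = 327.125/2 = 163.5625; MSW = 698.833/21 = 33.2778
F = MSB/MSW = 4.9151
df = (2, 21)
p-value (upper-tail) = 0.01774
→ bracket: 0.01<=p<0.05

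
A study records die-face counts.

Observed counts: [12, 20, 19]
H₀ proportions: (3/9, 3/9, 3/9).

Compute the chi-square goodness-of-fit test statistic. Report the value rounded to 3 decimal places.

n = 51; E_i = n·p_i = [17.00, 17.00, 17.00]
χ² = (12−17.00)²/17.00 + (20−17.00)²/17.00 + (19−17.00)²/17.00 = 2.2353
df = 2

test statistic = 2.235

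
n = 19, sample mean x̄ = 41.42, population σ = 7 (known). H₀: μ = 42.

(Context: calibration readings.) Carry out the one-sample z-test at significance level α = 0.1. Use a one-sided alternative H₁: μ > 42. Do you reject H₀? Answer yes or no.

reject H₀: no

SE = σ/√n = 7/√19 = 1.6059
z = (x̄−μ₀)/SE = (41.42−42)/1.6059 = -0.3612
p-value (one-sided, H₁ greater) = 0.64101
At α=0.1: p ≥ α → fail to reject H₀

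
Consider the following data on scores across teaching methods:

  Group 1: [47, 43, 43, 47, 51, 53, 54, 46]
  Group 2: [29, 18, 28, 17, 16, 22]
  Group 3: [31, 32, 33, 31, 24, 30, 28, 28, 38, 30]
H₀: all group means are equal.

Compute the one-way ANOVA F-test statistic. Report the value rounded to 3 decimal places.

test statistic = 67.011

Group means [48.00, 21.67, 30.50], grand mean 34.125
SSB = Σnᵢ(x̄ᵢ−x̄)² = 2602.792; SSW = ΣΣ(x−x̄ᵢ)² = 407.833
MSB = 2602.792/2 = 1301.3958; MSW = 407.833/21 = 19.4206
F = MSB/MSW = 67.0110
df = (2, 21)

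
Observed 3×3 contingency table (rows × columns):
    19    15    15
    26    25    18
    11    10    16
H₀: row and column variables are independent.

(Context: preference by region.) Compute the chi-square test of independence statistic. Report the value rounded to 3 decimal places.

test statistic = 3.518

Row totals [49, 69, 37], col totals [56, 50, 49], n=155
χ² = (19−17.70)²/17.70 + (15−15.81)²/15.81 + (15−15.49)²/15.49 + (26−24.93)²/24.93 + (25−22.26)²/22.26 + (18−21.81)²/21.81 + (11−13.37)²/13.37 + (10−11.94)²/11.94 + (16−11.70)²/11.70 = 3.5183
df = 4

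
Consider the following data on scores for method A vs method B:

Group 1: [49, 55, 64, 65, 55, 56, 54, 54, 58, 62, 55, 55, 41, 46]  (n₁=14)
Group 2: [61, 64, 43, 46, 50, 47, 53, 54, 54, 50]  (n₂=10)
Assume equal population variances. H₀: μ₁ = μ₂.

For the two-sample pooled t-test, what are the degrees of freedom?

degrees of freedom = 22

df = n₁ + n₂ − 2 = 14 + 10 − 2 = 22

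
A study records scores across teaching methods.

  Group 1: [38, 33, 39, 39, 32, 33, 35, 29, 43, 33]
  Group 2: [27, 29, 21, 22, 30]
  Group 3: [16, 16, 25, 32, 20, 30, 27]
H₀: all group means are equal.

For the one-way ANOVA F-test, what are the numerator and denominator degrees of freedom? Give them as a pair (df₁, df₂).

degrees of freedom = [2, 19]

k = 3 groups, N = 22 total
df = (k−1, N−k) = (3−1, 22−3) = (2, 19)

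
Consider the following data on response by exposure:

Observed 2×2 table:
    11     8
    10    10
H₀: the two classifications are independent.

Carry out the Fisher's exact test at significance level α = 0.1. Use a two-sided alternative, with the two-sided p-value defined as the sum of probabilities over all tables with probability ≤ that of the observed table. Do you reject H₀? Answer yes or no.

Margins: r₁=19, r₂=20, c₁=21, c₂=18, n=39
p_obs = C(19,11)·C(20,10)/C(39,21); sum pmf over tables with pmf ≤ p_obs
p-value (two-sided) = 0.75119
At α=0.1: p ≥ α → fail to reject H₀

reject H₀: no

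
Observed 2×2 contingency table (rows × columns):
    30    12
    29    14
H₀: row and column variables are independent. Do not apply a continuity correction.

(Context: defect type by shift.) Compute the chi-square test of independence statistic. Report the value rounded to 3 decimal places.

Row totals [42, 43], col totals [59, 26], n=85
χ² = (30−29.15)²/29.15 + (12−12.85)²/12.85 + (29−29.85)²/29.85 + (14−13.15)²/13.15 = 0.1591
df = 1

test statistic = 0.159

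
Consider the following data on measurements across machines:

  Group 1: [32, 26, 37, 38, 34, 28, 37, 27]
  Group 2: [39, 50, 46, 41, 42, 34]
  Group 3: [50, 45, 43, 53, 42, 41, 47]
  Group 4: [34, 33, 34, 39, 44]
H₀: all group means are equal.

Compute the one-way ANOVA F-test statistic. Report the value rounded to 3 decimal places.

Group means [32.38, 42.00, 45.86, 36.80], grand mean 39.077
SSB = Σnᵢ(x̄ᵢ−x̄)² = 758.314; SSW = ΣΣ(x−x̄ᵢ)² = 523.532
MSB = 758.314/3 = 252.7713; MSW = 523.532/22 = 23.7969
F = MSB/MSW = 10.6220
df = (3, 22)

test statistic = 10.622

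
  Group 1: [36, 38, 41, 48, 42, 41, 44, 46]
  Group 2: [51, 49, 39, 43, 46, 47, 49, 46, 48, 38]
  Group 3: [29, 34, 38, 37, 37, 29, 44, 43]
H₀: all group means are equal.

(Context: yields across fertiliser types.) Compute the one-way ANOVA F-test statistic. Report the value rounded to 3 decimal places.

Group means [42.00, 45.60, 36.38], grand mean 41.654
SSB = Σnᵢ(x̄ᵢ−x̄)² = 379.610; SSW = ΣΣ(x−x̄ᵢ)² = 498.275
MSB = 379.610/2 = 189.8048; MSW = 498.275/23 = 21.6641
F = MSB/MSW = 8.7612
df = (2, 23)

test statistic = 8.761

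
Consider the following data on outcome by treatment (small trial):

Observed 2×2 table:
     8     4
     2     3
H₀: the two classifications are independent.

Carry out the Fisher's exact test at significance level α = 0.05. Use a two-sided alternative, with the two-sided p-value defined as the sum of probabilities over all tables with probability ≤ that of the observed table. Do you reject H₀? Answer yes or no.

Margins: r₁=12, r₂=5, c₁=10, c₂=7, n=17
p_obs = C(12,8)·C(5,2)/C(17,10); sum pmf over tables with pmf ≤ p_obs
p-value (two-sided) = 0.59276
At α=0.05: p ≥ α → fail to reject H₀

reject H₀: no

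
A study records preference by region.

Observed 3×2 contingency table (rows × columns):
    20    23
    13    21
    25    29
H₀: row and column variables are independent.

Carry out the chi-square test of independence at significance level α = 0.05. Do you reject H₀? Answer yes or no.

Row totals [43, 34, 54], col totals [58, 73], n=131
χ² = (20−19.04)²/19.04 + (23−23.96)²/23.96 + (13−15.05)²/15.05 + (21−18.95)²/18.95 + (25−23.91)²/23.91 + (29−30.09)²/30.09 = 0.6793
df = 2
p-value (upper-tail) = 0.71202
At α=0.05: p ≥ α → fail to reject H₀

reject H₀: no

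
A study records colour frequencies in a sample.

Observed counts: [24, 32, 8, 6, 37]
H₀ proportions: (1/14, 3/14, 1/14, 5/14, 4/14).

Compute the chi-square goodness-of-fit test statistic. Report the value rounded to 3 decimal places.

n = 107; E_i = n·p_i = [7.64, 22.93, 7.64, 38.21, 30.57]
χ² = (24−7.64)²/7.64 + (32−22.93)²/22.93 + (8−7.64)²/7.64 + (6−38.21)²/38.21 + (37−30.57)²/30.57 = 67.1212
df = 4

test statistic = 67.121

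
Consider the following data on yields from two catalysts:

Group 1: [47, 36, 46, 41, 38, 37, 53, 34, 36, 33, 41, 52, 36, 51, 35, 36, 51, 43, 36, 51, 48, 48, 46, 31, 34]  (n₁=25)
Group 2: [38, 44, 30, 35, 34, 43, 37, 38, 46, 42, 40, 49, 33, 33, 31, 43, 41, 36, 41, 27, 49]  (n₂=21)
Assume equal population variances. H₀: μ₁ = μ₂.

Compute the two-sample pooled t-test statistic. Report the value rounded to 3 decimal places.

x̄₁=41.600, s₁=7.047, n₁=25
x̄₂=38.571, s₂=6.071, n₂=21
s_p² = [24·7.047² + 20·6.071²]/44 = 43.8442
SE = √(s_p²·(1/25+1/21)) = 1.9600
t = (41.600−38.571)/1.9600 = 1.5452
df = 44

test statistic = 1.545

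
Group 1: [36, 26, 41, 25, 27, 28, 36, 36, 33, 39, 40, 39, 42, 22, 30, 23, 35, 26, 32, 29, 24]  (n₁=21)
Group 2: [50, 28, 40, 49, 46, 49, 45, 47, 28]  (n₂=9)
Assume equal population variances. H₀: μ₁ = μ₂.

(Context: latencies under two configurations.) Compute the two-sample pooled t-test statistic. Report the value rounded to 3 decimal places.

x̄₁=31.857, s₁=6.405, n₁=21
x̄₂=42.444, s₂=8.705, n₂=9
s_p² = [20·6.405² + 8·8.705²]/28 = 50.9569
SE = √(s_p²·(1/21+1/9)) = 2.8440
t = (31.857−42.444)/2.8440 = -3.7227
df = 28

test statistic = -3.723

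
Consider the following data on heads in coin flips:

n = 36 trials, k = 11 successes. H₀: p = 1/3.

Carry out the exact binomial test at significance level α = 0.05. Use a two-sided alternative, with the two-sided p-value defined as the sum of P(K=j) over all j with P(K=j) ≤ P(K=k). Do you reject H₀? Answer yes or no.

reject H₀: no

Exact binomial: n=36, k=11, p₀=1/3=0.3333
P(X=j) = C(n,j)·p₀^j·(1−p₀)^(n−j); p = Σ P(X=j) over j with P(X=j) ≤ P(X=11)
p-value (two-sided) = 0.86009
At α=0.05: p ≥ α → fail to reject H₀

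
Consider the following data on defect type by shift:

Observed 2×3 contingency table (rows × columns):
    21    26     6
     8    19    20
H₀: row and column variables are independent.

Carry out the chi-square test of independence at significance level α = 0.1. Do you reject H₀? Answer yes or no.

reject H₀: yes

Row totals [53, 47], col totals [29, 45, 26], n=100
χ² = (21−15.37)²/15.37 + (26−23.85)²/23.85 + (6−13.78)²/13.78 + (8−13.63)²/13.63 + (19−21.15)²/21.15 + (20−12.22)²/12.22 = 14.1459
df = 2
p-value (upper-tail) = 0.00085
At α=0.1: p < α → reject H₀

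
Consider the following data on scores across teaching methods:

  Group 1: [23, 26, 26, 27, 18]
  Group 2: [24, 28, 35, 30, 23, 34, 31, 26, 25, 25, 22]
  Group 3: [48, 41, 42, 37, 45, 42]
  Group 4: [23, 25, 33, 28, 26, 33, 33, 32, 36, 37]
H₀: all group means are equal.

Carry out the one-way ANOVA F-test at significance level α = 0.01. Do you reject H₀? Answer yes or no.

reject H₀: yes

Group means [24.00, 27.55, 42.50, 30.60], grand mean 30.750
SSB = Σnᵢ(x̄ᵢ−x̄)² = 1169.373; SSW = ΣΣ(x−x̄ᵢ)² = 524.627
MSB = 1169.373/3 = 389.7909; MSW = 524.627/28 = 18.7367
F = MSB/MSW = 20.8036
df = (3, 28)
p-value (upper-tail) = 0.00000
At α=0.01: p < α → reject H₀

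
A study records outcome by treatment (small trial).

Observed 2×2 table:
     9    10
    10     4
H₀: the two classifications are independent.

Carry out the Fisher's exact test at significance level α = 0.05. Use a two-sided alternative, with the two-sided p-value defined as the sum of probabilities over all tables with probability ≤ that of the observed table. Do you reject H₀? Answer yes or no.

Margins: r₁=19, r₂=14, c₁=19, c₂=14, n=33
p_obs = C(19,9)·C(14,10)/C(33,19); sum pmf over tables with pmf ≤ p_obs
p-value (two-sided) = 0.28574
At α=0.05: p ≥ α → fail to reject H₀

reject H₀: no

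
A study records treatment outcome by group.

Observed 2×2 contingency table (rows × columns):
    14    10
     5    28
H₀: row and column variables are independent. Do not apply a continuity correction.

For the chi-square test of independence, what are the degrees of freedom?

df = (r−1)(c−1) = (2−1)·(2−1) = 1

degrees of freedom = 1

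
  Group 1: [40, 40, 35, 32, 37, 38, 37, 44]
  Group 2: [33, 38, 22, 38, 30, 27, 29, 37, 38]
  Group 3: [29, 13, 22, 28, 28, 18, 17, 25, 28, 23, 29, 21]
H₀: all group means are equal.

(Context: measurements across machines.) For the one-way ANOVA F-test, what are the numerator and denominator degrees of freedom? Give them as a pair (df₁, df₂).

degrees of freedom = [2, 26]

k = 3 groups, N = 29 total
df = (k−1, N−k) = (3−1, 29−3) = (2, 26)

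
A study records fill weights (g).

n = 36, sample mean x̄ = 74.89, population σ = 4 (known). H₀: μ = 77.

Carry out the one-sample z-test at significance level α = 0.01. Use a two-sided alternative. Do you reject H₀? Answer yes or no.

reject H₀: yes

SE = σ/√n = 4/√36 = 0.6667
z = (x̄−μ₀)/SE = (74.89−77)/0.6667 = -3.1650
p-value (two-sided) = 0.00155
At α=0.01: p < α → reject H₀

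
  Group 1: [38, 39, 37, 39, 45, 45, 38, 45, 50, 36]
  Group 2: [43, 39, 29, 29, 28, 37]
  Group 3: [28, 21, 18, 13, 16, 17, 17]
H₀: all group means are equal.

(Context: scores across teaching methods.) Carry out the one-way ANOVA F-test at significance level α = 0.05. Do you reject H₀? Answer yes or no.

reject H₀: yes

Group means [41.20, 34.17, 18.57], grand mean 32.478
SSB = Σnᵢ(x̄ᵢ−x̄)² = 2131.592; SSW = ΣΣ(x−x̄ᵢ)² = 534.148
MSB = 2131.592/2 = 1065.7958; MSW = 534.148/20 = 26.7074
F = MSB/MSW = 39.9064
df = (2, 20)
p-value (upper-tail) = 0.00000
At α=0.05: p < α → reject H₀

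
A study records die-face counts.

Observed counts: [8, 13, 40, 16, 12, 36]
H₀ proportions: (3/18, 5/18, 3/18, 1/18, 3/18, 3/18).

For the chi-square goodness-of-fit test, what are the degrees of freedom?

df = k − 1 = 6 − 1 = 5

degrees of freedom = 5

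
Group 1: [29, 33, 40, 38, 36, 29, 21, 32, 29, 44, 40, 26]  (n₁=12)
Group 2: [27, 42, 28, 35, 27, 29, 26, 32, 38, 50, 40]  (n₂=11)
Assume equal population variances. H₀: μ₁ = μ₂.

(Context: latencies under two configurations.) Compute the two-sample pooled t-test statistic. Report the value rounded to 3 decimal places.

x̄₁=33.083, s₁=6.708, n₁=12
x̄₂=34.000, s₂=7.746, n₂=11
s_p² = [11·6.708² + 10·7.746²]/21 = 52.1389
SE = √(s_p²·(1/12+1/11)) = 3.0141
t = (33.083−34.000)/3.0141 = -0.3041
df = 21

test statistic = -0.304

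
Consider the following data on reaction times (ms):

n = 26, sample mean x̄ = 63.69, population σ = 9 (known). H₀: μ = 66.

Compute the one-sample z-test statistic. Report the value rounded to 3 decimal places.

test statistic = -1.309

SE = σ/√n = 9/√26 = 1.7650
z = (x̄−μ₀)/SE = (63.69−66)/1.7650 = -1.3087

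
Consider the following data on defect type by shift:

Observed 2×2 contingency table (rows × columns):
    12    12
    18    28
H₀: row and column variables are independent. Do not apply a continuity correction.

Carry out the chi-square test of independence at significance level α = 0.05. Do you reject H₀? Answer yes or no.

reject H₀: no

Row totals [24, 46], col totals [30, 40], n=70
χ² = (12−10.29)²/10.29 + (12−13.71)²/13.71 + (18−19.71)²/19.71 + (28−26.29)²/26.29 = 0.7609
df = 1
p-value (upper-tail) = 0.38306
At α=0.05: p ≥ α → fail to reject H₀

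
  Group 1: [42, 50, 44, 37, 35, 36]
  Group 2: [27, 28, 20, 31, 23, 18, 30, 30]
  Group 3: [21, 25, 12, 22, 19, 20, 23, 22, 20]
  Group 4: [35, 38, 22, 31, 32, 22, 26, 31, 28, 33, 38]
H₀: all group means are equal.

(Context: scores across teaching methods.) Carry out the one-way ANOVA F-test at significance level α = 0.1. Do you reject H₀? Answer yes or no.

Group means [40.67, 25.88, 20.44, 30.55], grand mean 28.559
SSB = Σnᵢ(x̄ᵢ−x̄)² = 1573.225; SSW = ΣΣ(x−x̄ᵢ)² = 757.158
MSB = 1573.225/3 = 524.4082; MSW = 757.158/30 = 25.2386
F = MSB/MSW = 20.7780
df = (3, 30)
p-value (upper-tail) = 0.00000
At α=0.1: p < α → reject H₀

reject H₀: yes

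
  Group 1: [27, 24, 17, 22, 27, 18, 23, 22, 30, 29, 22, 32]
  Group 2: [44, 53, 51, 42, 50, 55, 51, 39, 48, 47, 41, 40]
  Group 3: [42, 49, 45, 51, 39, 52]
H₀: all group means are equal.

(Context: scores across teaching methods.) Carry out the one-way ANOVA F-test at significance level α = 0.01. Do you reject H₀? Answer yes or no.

Group means [24.42, 46.75, 46.33], grand mean 37.733
SSB = Σnᵢ(x̄ᵢ−x̄)² = 3547.367; SSW = ΣΣ(x−x̄ᵢ)² = 698.500
MSB = 3547.367/2 = 1773.6833; MSW = 698.500/27 = 25.8704
F = MSB/MSW = 68.5604
df = (2, 27)
p-value (upper-tail) = 0.00000
At α=0.01: p < α → reject H₀

reject H₀: yes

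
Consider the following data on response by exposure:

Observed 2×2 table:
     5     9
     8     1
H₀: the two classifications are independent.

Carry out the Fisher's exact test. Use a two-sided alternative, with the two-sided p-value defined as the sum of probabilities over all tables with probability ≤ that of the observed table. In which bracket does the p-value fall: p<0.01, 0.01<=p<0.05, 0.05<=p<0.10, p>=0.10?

p-value bracket: 0.01<=p<0.05

Margins: r₁=14, r₂=9, c₁=13, c₂=10, n=23
p_obs = C(14,5)·C(9,8)/C(23,13); sum pmf over tables with pmf ≤ p_obs
p-value (two-sided) = 0.02881
→ bracket: 0.01<=p<0.05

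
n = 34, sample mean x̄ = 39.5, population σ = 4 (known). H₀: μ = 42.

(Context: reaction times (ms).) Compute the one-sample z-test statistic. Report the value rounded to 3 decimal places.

SE = σ/√n = 4/√34 = 0.6860
z = (x̄−μ₀)/SE = (39.5−42)/0.6860 = -3.6443

test statistic = -3.644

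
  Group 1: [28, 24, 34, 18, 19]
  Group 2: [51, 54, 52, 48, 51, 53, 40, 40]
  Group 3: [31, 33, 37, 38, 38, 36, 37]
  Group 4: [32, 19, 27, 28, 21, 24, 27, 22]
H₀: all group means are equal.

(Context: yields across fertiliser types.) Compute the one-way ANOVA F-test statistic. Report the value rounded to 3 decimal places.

test statistic = 39.794

Group means [24.60, 48.62, 35.71, 25.00], grand mean 34.357
SSB = Σnᵢ(x̄ᵢ−x̄)² = 2817.925; SSW = ΣΣ(x−x̄ᵢ)² = 566.504
MSB = 2817.925/3 = 939.3083; MSW = 566.504/24 = 23.6043
F = MSB/MSW = 39.7939
df = (3, 24)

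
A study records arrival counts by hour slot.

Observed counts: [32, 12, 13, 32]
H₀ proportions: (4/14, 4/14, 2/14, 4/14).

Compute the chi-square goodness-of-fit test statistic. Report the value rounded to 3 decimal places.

n = 89; E_i = n·p_i = [25.43, 25.43, 12.71, 25.43]
χ² = (32−25.43)²/25.43 + (12−25.43)²/25.43 + (13−12.71)²/12.71 + (32−25.43)²/25.43 = 10.4944
df = 3

test statistic = 10.494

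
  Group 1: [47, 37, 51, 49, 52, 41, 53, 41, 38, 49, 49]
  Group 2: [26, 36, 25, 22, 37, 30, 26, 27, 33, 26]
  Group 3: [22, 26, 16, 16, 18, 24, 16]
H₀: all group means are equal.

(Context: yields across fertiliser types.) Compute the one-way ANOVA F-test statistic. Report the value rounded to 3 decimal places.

Group means [46.09, 28.80, 19.71], grand mean 33.321
SSB = Σnᵢ(x̄ᵢ−x̄)² = 3294.169; SSW = ΣΣ(x−x̄ᵢ)² = 665.938
MSB = 3294.169/2 = 1647.0847; MSW = 665.938/25 = 26.6375
F = MSB/MSW = 61.8333
df = (2, 25)

test statistic = 61.833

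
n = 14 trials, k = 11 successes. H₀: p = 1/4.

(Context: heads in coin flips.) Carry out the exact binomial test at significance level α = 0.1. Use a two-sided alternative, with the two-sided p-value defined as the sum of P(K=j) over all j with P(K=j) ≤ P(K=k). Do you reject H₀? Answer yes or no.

Exact binomial: n=14, k=11, p₀=1/4=0.2500
P(X=j) = C(n,j)·p₀^j·(1−p₀)^(n−j); p = Σ P(X=j) over j with P(X=j) ≤ P(X=11)
p-value (two-sided) = 0.00004
At α=0.1: p < α → reject H₀

reject H₀: yes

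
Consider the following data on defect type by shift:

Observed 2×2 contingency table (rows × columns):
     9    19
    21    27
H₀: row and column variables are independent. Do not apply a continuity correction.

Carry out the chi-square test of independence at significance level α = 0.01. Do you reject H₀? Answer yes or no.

reject H₀: no

Row totals [28, 48], col totals [30, 46], n=76
χ² = (9−11.05)²/11.05 + (19−16.95)²/16.95 + (21−18.95)²/18.95 + (27−29.05)²/29.05 = 0.9972
df = 1
p-value (upper-tail) = 0.31799
At α=0.01: p ≥ α → fail to reject H₀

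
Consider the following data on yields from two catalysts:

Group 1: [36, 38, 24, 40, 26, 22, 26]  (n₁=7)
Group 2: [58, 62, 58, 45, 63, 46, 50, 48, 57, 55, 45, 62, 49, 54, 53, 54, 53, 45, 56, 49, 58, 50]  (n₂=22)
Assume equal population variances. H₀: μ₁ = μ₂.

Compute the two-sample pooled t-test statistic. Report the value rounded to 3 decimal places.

test statistic = -8.607

x̄₁=30.286, s₁=7.432, n₁=7
x̄₂=53.182, s₂=5.704, n₂=22
s_p² = [6·7.432² + 21·5.704²]/27 = 37.5815
SE = √(s_p²·(1/7+1/22)) = 2.6603
t = (30.286−53.182)/2.6603 = -8.6067
df = 27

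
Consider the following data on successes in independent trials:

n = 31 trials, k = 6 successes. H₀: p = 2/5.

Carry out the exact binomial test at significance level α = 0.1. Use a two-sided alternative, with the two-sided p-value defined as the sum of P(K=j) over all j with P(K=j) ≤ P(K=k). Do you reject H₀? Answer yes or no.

Exact binomial: n=31, k=6, p₀=2/5=0.4000
P(X=j) = C(n,j)·p₀^j·(1−p₀)^(n−j); p = Σ P(X=j) over j with P(X=j) ≤ P(X=6)
p-value (two-sided) = 0.02605
At α=0.1: p < α → reject H₀

reject H₀: yes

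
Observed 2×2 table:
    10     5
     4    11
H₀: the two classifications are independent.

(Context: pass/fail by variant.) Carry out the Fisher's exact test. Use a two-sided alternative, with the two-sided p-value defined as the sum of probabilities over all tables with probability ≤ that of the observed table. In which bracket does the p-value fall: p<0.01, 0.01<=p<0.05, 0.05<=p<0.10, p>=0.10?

p-value bracket: 0.05<=p<0.10

Margins: r₁=15, r₂=15, c₁=14, c₂=16, n=30
p_obs = C(15,10)·C(15,4)/C(30,14); sum pmf over tables with pmf ≤ p_obs
p-value (two-sided) = 0.06560
→ bracket: 0.05<=p<0.10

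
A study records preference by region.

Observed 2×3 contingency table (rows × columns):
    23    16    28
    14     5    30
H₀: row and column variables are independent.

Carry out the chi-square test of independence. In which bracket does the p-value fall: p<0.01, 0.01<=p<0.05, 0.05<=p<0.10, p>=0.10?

Row totals [67, 49], col totals [37, 21, 58], n=116
χ² = (23−21.37)²/21.37 + (16−12.13)²/12.13 + (28−33.50)²/33.50 + (14−15.63)²/15.63 + (5−8.87)²/8.87 + (30−24.50)²/24.50 = 5.3559
df = 2
p-value (upper-tail) = 0.06870
→ bracket: 0.05<=p<0.10

p-value bracket: 0.05<=p<0.10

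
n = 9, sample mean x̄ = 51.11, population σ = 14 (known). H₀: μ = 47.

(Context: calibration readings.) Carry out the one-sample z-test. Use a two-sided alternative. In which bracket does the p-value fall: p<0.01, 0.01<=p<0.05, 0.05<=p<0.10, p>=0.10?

SE = σ/√n = 14/√9 = 4.6667
z = (x̄−μ₀)/SE = (51.11−47)/4.6667 = 0.8807
p-value (two-sided) = 0.37847
→ bracket: p>=0.10

p-value bracket: p>=0.10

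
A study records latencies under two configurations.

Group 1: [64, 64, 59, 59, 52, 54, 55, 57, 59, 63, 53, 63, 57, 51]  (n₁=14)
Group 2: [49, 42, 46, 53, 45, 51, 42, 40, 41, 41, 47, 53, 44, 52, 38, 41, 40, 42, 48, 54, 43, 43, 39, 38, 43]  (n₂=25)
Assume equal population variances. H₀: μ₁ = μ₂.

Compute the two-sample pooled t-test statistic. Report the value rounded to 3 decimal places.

test statistic = 8.268

x̄₁=57.857, s₁=4.487, n₁=14
x̄₂=44.600, s₂=4.967, n₂=25
s_p² = [13·4.487² + 24·4.967²]/37 = 23.0734
SE = √(s_p²·(1/14+1/25)) = 1.6034
t = (57.857−44.600)/1.6034 = 8.2679
df = 37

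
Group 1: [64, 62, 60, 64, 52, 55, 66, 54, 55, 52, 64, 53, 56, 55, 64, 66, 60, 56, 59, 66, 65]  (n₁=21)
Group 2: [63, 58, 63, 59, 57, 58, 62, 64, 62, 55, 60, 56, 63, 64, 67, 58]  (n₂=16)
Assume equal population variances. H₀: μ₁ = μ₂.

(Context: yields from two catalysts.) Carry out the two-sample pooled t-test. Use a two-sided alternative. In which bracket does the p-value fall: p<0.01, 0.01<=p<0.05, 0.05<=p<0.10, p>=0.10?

p-value bracket: p>=0.10

x̄₁=59.429, s₁=5.075, n₁=21
x̄₂=60.562, s₂=3.405, n₂=16
s_p² = [20·5.075² + 15·3.405²]/35 = 19.6880
SE = √(s_p²·(1/21+1/16)) = 1.4724
t = (59.429−60.562)/1.4724 = -0.7701
df = 35
p-value (two-sided) = 0.44640
→ bracket: p>=0.10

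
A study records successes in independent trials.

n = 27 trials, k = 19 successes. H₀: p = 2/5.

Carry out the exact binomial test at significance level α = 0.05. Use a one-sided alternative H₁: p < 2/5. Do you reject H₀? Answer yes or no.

Exact binomial: n=27, k=19, p₀=2/5=0.4000
P(X≤19) from Σ C(n,i)·p₀^i·(1−p₀)^(n−i)
p-value (one-sided, H₁ less) = 0.99965
At α=0.05: p ≥ α → fail to reject H₀

reject H₀: no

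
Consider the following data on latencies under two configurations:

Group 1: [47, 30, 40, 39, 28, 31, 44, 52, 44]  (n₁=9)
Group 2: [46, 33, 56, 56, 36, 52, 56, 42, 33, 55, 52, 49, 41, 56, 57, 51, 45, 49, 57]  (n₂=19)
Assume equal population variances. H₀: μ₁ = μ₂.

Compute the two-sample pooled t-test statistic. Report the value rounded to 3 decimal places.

x̄₁=39.444, s₁=8.278, n₁=9
x̄₂=48.526, s₂=8.154, n₂=19
s_p² = [8·8.278² + 18·8.154²]/26 = 67.1138
SE = √(s_p²·(1/9+1/19)) = 3.3150
t = (39.444−48.526)/3.3150 = -2.7396
df = 26

test statistic = -2.740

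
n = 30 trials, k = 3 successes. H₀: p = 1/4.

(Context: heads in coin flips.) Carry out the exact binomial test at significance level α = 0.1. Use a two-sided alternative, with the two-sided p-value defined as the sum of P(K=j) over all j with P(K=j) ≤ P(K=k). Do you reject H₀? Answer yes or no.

Exact binomial: n=30, k=3, p₀=1/4=0.2500
P(X=j) = C(n,j)·p₀^j·(1−p₀)^(n−j); p = Σ P(X=j) over j with P(X=j) ≤ P(X=3)
p-value (two-sided) = 0.05904
At α=0.1: p < α → reject H₀

reject H₀: yes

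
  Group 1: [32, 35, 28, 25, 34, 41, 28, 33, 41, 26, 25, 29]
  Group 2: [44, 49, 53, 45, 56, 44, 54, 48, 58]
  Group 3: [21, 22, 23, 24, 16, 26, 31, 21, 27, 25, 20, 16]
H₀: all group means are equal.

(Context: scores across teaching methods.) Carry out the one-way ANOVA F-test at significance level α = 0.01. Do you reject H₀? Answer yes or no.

reject H₀: yes

Group means [31.42, 50.11, 22.67], grand mean 33.333
SSB = Σnᵢ(x̄ᵢ−x̄)² = 3942.861; SSW = ΣΣ(x−x̄ᵢ)² = 782.472
MSB = 3942.861/2 = 1971.4306; MSW = 782.472/30 = 26.0824
F = MSB/MSW = 75.5847
df = (2, 30)
p-value (upper-tail) = 0.00000
At α=0.01: p < α → reject H₀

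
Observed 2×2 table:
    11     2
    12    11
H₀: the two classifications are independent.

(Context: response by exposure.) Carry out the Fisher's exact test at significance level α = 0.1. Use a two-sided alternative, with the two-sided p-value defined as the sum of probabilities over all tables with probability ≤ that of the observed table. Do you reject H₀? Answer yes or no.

Margins: r₁=13, r₂=23, c₁=23, c₂=13, n=36
p_obs = C(13,11)·C(23,12)/C(36,23); sum pmf over tables with pmf ≤ p_obs
p-value (two-sided) = 0.07545
At α=0.1: p < α → reject H₀

reject H₀: yes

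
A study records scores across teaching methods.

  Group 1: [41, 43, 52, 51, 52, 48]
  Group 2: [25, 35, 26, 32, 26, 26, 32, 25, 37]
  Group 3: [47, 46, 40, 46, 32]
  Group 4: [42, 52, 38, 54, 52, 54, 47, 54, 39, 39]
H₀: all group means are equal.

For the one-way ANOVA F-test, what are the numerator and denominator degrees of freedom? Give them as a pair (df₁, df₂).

k = 4 groups, N = 30 total
df = (k−1, N−k) = (4−1, 30−4) = (3, 26)

degrees of freedom = [3, 26]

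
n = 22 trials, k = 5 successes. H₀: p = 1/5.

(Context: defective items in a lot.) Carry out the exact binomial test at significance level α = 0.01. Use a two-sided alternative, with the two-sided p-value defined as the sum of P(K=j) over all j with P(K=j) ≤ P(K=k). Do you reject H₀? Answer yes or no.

reject H₀: no

Exact binomial: n=22, k=5, p₀=1/5=0.2000
P(X=j) = C(n,j)·p₀^j·(1−p₀)^(n−j); p = Σ P(X=j) over j with P(X=j) ≤ P(X=5)
p-value (two-sided) = 0.78916
At α=0.01: p ≥ α → fail to reject H₀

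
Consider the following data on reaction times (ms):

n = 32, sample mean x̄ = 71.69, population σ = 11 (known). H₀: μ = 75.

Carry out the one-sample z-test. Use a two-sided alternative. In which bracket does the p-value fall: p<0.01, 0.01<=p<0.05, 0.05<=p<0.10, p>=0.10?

p-value bracket: 0.05<=p<0.10

SE = σ/√n = 11/√32 = 1.9445
z = (x̄−μ₀)/SE = (71.69−75)/1.9445 = -1.7022
p-value (two-sided) = 0.08872
→ bracket: 0.05<=p<0.10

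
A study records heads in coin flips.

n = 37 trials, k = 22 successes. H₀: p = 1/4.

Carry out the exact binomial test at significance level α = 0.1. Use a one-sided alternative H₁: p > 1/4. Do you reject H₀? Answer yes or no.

reject H₀: yes

Exact binomial: n=37, k=22, p₀=1/4=0.2500
P(X≥22) from Σ C(n,i)·p₀^i·(1−p₀)^(n−i)
p-value (one-sided, H₁ greater) = 0.00001
At α=0.1: p < α → reject H₀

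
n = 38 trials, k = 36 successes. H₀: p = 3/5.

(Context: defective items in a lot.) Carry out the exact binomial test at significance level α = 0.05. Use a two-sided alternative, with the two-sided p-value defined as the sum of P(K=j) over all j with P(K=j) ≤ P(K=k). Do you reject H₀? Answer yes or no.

reject H₀: yes

Exact binomial: n=38, k=36, p₀=3/5=0.6000
P(X=j) = C(n,j)·p₀^j·(1−p₀)^(n−j); p = Σ P(X=j) over j with P(X=j) ≤ P(X=36)
p-value (two-sided) = 0.00000
At α=0.05: p < α → reject H₀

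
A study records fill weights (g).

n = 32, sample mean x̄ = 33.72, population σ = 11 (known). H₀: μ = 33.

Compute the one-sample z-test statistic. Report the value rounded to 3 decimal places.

SE = σ/√n = 11/√32 = 1.9445
z = (x̄−μ₀)/SE = (33.72−33)/1.9445 = 0.3703

test statistic = 0.370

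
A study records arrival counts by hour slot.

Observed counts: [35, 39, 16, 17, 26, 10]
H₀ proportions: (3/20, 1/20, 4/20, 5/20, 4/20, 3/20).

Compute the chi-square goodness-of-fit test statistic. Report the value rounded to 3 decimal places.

n = 143; E_i = n·p_i = [21.45, 7.15, 28.60, 35.75, 28.60, 21.45]
χ² = (35−21.45)²/21.45 + (39−7.15)²/7.15 + (16−28.60)²/28.60 + (17−35.75)²/35.75 + (26−28.60)²/28.60 + (10−21.45)²/21.45 = 172.1702
df = 5

test statistic = 172.170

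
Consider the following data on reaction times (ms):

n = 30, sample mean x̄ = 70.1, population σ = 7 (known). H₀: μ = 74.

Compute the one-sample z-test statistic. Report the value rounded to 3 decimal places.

SE = σ/√n = 7/√30 = 1.2780
z = (x̄−μ₀)/SE = (70.1−74)/1.2780 = -3.0516

test statistic = -3.052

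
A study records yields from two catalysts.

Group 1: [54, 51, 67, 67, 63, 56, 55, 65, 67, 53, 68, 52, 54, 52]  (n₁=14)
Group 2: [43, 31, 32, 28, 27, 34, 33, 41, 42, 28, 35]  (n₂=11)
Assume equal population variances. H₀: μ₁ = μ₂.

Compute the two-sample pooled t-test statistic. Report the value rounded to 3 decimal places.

test statistic = 9.714

x̄₁=58.857, s₁=6.781, n₁=14
x̄₂=34.000, s₂=5.745, n₂=11
s_p² = [13·6.781² + 10·5.745²]/23 = 40.3354
SE = √(s_p²·(1/14+1/11)) = 2.5589
t = (58.857−34.000)/2.5589 = 9.7140
df = 23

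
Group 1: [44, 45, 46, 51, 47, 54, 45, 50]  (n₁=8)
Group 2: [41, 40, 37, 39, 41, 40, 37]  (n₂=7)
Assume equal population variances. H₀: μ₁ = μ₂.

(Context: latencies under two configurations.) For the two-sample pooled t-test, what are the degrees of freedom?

degrees of freedom = 13

df = n₁ + n₂ − 2 = 8 + 7 − 2 = 13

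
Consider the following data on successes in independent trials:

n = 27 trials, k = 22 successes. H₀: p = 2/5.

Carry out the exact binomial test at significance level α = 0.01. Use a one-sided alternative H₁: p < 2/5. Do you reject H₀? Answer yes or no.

reject H₀: no

Exact binomial: n=27, k=22, p₀=2/5=0.4000
P(X≤22) from Σ C(n,i)·p₀^i·(1−p₀)^(n−i)
p-value (one-sided, H₁ less) = 1.00000
At α=0.01: p ≥ α → fail to reject H₀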